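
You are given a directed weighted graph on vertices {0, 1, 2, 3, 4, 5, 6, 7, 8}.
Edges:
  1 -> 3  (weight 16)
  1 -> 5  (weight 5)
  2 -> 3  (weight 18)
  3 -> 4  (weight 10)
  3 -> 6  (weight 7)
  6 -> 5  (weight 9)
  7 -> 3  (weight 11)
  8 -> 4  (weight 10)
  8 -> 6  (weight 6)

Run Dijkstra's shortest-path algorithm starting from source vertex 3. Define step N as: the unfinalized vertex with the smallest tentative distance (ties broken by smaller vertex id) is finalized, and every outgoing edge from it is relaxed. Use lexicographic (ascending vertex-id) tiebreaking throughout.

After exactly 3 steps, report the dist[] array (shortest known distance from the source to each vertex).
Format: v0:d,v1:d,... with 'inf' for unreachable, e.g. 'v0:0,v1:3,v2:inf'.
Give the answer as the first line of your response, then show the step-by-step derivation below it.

v0:inf,v1:inf,v2:inf,v3:0,v4:10,v5:16,v6:7,v7:inf,v8:inf

step 1: dist = v0:inf,v1:inf,v2:inf,v3:0,v4:10,v5:inf,v6:7,v7:inf,v8:inf
step 2: dist = v0:inf,v1:inf,v2:inf,v3:0,v4:10,v5:16,v6:7,v7:inf,v8:inf
step 3: dist = v0:inf,v1:inf,v2:inf,v3:0,v4:10,v5:16,v6:7,v7:inf,v8:inf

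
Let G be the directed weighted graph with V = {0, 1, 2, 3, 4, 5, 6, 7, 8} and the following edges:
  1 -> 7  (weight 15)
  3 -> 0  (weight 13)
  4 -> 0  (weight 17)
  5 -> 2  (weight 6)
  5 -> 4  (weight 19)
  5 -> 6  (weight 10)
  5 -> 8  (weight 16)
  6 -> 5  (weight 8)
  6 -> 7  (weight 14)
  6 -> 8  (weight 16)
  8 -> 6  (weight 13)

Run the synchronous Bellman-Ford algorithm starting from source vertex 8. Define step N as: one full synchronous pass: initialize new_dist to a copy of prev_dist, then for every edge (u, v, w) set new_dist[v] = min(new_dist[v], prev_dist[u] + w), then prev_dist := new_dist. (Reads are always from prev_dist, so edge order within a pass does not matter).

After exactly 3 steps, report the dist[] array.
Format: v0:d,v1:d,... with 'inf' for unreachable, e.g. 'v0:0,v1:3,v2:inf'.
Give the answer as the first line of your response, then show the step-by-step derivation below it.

v0:inf,v1:inf,v2:27,v3:inf,v4:40,v5:21,v6:13,v7:27,v8:0

step 1: dist = v0:inf,v1:inf,v2:inf,v3:inf,v4:inf,v5:inf,v6:13,v7:inf,v8:0
step 2: dist = v0:inf,v1:inf,v2:inf,v3:inf,v4:inf,v5:21,v6:13,v7:27,v8:0
step 3: dist = v0:inf,v1:inf,v2:27,v3:inf,v4:40,v5:21,v6:13,v7:27,v8:0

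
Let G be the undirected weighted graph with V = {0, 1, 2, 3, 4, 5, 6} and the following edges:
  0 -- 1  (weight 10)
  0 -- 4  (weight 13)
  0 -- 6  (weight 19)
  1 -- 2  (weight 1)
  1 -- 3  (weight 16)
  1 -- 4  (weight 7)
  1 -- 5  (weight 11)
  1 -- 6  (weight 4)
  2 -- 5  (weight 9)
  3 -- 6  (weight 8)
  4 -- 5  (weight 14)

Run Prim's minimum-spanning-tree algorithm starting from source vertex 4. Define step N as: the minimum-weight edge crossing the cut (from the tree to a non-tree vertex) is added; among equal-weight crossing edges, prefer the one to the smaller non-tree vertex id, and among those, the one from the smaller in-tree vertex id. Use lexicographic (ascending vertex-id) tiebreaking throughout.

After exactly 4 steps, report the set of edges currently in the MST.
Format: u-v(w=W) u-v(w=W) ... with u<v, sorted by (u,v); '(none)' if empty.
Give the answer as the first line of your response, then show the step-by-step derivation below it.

1-2(w=1) 1-4(w=7) 1-6(w=4) 3-6(w=8)

step 1: add edge 1-4 (w=7); MST = {1-4(w=7)}
step 2: add edge 1-2 (w=1); MST = {1-2(w=1) 1-4(w=7)}
step 3: add edge 1-6 (w=4); MST = {1-2(w=1) 1-4(w=7) 1-6(w=4)}
step 4: add edge 3-6 (w=8); MST = {1-2(w=1) 1-4(w=7) 1-6(w=4) 3-6(w=8)}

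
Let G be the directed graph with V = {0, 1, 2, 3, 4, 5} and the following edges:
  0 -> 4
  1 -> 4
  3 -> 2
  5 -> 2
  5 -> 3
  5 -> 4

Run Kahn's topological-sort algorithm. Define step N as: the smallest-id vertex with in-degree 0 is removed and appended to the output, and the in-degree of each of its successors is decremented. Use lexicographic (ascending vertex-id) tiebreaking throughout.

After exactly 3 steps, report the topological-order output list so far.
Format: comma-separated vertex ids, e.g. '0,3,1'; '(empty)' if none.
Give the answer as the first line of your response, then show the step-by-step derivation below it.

0,1,5

step 1: output 0; order=[0]; indeg=(0,0,2,1,2,0)
step 2: output 1; order=[0,1]; indeg=(0,0,2,1,1,0)
step 3: output 5; order=[0,1,5]; indeg=(0,0,1,0,0,0)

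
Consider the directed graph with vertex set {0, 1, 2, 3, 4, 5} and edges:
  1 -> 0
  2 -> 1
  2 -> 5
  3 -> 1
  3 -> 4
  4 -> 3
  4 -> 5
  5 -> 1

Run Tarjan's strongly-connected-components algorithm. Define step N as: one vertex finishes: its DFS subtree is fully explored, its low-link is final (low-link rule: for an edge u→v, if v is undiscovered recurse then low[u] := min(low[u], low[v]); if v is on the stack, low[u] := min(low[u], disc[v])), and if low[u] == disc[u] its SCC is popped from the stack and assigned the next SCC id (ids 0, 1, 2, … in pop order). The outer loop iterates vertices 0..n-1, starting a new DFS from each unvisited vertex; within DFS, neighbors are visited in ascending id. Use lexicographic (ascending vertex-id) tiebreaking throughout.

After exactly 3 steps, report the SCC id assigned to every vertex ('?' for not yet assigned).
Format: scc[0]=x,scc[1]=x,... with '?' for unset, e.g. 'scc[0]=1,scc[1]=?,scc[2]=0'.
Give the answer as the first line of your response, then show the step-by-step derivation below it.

scc[0]=0,scc[1]=1,scc[2]=?,scc[3]=?,scc[4]=?,scc[5]=2

step 1: low=(low[0]=0,low[1]=?,low[2]=?,low[3]=?,low[4]=?,low[5]=?); scc=(scc[0]=0,scc[1]=?,scc[2]=?,scc[3]=?,scc[4]=?,scc[5]=?)
step 2: low=(low[0]=0,low[1]=1,low[2]=?,low[3]=?,low[4]=?,low[5]=?); scc=(scc[0]=0,scc[1]=1,scc[2]=?,scc[3]=?,scc[4]=?,scc[5]=?)
step 3: low=(low[0]=0,low[1]=1,low[2]=2,low[3]=?,low[4]=?,low[5]=3); scc=(scc[0]=0,scc[1]=1,scc[2]=?,scc[3]=?,scc[4]=?,scc[5]=2)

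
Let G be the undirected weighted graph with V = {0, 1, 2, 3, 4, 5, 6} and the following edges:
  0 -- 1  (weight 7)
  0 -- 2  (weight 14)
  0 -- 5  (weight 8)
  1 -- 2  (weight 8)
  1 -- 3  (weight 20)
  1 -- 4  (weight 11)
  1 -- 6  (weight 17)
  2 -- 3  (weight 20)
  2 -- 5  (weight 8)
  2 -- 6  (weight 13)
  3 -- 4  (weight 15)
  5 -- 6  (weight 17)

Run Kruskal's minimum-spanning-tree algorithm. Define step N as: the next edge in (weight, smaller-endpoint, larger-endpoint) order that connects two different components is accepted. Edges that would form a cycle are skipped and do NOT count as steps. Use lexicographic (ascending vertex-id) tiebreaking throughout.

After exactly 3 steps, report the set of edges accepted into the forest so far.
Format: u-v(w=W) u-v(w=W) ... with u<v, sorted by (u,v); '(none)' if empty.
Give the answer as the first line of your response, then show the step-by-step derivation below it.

0-1(w=7) 0-5(w=8) 1-2(w=8)

step 1: add edge 0-1 (w=7); MST = {0-1(w=7)}
step 2: add edge 0-5 (w=8); MST = {0-1(w=7) 0-5(w=8)}
step 3: add edge 1-2 (w=8); MST = {0-1(w=7) 0-5(w=8) 1-2(w=8)}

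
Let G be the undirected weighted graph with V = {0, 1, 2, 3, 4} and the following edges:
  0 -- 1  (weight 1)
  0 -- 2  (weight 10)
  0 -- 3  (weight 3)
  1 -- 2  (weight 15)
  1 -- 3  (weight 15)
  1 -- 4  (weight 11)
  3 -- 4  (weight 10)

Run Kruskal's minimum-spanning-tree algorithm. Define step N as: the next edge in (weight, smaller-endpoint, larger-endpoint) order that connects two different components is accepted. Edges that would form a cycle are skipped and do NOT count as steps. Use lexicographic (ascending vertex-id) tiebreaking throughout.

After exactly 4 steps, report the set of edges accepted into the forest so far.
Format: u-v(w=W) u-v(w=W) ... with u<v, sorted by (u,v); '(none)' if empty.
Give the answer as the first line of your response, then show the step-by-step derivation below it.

0-1(w=1) 0-2(w=10) 0-3(w=3) 3-4(w=10)

step 1: add edge 0-1 (w=1); MST = {0-1(w=1)}
step 2: add edge 0-3 (w=3); MST = {0-1(w=1) 0-3(w=3)}
step 3: add edge 0-2 (w=10); MST = {0-1(w=1) 0-2(w=10) 0-3(w=3)}
step 4: add edge 3-4 (w=10); MST = {0-1(w=1) 0-2(w=10) 0-3(w=3) 3-4(w=10)}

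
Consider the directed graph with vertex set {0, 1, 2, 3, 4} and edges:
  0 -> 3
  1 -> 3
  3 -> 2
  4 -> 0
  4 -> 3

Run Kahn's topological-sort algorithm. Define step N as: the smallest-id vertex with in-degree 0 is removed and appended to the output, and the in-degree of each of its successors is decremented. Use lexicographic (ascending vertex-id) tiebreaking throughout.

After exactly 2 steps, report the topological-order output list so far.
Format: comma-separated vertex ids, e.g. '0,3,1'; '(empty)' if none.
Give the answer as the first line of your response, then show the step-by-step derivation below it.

1,4

step 1: output 1; order=[1]; indeg=(1,0,1,2,0)
step 2: output 4; order=[1,4]; indeg=(0,0,1,1,0)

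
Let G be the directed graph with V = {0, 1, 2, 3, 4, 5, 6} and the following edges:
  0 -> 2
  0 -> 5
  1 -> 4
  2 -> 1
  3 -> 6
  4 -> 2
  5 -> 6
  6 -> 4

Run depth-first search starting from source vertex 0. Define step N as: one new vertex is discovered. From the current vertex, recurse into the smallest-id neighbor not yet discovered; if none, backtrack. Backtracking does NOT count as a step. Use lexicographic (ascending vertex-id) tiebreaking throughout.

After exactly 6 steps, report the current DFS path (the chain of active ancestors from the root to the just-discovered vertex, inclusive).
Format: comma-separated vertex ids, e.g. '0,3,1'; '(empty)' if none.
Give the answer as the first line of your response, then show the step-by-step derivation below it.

0,5,6

step 1: discover 0; path=0; order=0
step 2: discover 2; path=0>2; order=0,2
step 3: discover 1; path=0>2>1; order=0,2,1
step 4: discover 4; path=0>2>1>4; order=0,2,1,4
step 5: discover 5; path=0>5; order=0,2,1,4,5
step 6: discover 6; path=0>5>6; order=0,2,1,4,5,6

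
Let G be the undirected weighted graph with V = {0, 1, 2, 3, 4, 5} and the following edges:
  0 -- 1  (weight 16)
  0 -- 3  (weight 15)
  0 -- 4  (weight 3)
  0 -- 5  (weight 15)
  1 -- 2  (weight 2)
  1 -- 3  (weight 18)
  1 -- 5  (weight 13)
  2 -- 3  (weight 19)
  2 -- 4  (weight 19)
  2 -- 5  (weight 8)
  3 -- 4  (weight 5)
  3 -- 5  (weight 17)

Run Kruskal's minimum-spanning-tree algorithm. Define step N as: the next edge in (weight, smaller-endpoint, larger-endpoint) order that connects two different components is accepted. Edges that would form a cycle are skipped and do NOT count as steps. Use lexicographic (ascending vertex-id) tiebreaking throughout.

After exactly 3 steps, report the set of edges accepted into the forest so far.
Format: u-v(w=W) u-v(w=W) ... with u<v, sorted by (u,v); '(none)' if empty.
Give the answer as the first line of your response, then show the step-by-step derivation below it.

0-4(w=3) 1-2(w=2) 3-4(w=5)

step 1: add edge 1-2 (w=2); MST = {1-2(w=2)}
step 2: add edge 0-4 (w=3); MST = {0-4(w=3) 1-2(w=2)}
step 3: add edge 3-4 (w=5); MST = {0-4(w=3) 1-2(w=2) 3-4(w=5)}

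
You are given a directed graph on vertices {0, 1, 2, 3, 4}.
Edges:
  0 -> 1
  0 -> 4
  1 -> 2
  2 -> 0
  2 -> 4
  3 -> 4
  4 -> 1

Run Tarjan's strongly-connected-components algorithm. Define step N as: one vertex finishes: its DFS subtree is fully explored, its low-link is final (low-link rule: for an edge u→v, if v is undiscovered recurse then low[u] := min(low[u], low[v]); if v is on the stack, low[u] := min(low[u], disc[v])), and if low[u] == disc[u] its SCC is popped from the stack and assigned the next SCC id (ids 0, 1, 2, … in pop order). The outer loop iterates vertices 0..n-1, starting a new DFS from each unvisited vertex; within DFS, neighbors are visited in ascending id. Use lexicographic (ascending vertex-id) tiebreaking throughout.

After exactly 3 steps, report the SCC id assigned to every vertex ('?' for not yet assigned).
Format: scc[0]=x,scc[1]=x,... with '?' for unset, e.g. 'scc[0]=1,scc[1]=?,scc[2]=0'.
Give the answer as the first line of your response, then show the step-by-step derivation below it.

scc[0]=?,scc[1]=?,scc[2]=?,scc[3]=?,scc[4]=?

step 1: low=(low[0]=0,low[1]=1,low[2]=0,low[3]=?,low[4]=1); scc=(scc[0]=?,scc[1]=?,scc[2]=?,scc[3]=?,scc[4]=?)
step 2: low=(low[0]=0,low[1]=1,low[2]=0,low[3]=?,low[4]=1); scc=(scc[0]=?,scc[1]=?,scc[2]=?,scc[3]=?,scc[4]=?)
step 3: low=(low[0]=0,low[1]=0,low[2]=0,low[3]=?,low[4]=1); scc=(scc[0]=?,scc[1]=?,scc[2]=?,scc[3]=?,scc[4]=?)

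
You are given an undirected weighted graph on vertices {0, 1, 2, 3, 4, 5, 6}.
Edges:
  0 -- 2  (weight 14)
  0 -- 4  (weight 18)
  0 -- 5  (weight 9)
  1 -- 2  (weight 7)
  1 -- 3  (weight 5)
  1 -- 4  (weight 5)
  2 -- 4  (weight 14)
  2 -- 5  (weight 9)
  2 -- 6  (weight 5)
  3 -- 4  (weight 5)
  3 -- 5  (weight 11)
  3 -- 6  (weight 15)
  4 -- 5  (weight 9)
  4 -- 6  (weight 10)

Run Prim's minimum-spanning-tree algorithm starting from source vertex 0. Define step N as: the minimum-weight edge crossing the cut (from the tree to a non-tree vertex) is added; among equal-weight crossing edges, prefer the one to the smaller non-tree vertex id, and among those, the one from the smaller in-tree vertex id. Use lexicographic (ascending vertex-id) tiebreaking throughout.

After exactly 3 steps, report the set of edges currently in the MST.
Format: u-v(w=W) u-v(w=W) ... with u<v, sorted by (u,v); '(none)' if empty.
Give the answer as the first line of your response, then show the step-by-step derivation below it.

0-5(w=9) 2-5(w=9) 2-6(w=5)

step 1: add edge 0-5 (w=9); MST = {0-5(w=9)}
step 2: add edge 2-5 (w=9); MST = {0-5(w=9) 2-5(w=9)}
step 3: add edge 2-6 (w=5); MST = {0-5(w=9) 2-5(w=9) 2-6(w=5)}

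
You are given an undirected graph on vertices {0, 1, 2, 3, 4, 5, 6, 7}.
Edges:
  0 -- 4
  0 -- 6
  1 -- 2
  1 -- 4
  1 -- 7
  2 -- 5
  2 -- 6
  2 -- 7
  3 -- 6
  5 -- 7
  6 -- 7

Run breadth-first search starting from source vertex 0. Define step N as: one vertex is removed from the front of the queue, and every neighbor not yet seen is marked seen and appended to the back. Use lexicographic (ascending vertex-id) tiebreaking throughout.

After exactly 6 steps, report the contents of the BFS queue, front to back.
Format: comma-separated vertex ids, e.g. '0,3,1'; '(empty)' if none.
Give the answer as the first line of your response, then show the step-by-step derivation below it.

7,5

step 1: dequeue 0; queue=[4,6]; order=0
step 2: dequeue 4; queue=[6,1]; order=0,4
step 3: dequeue 6; queue=[1,2,3,7]; order=0,4,6
step 4: dequeue 1; queue=[2,3,7]; order=0,4,6,1
step 5: dequeue 2; queue=[3,7,5]; order=0,4,6,1,2
step 6: dequeue 3; queue=[7,5]; order=0,4,6,1,2,3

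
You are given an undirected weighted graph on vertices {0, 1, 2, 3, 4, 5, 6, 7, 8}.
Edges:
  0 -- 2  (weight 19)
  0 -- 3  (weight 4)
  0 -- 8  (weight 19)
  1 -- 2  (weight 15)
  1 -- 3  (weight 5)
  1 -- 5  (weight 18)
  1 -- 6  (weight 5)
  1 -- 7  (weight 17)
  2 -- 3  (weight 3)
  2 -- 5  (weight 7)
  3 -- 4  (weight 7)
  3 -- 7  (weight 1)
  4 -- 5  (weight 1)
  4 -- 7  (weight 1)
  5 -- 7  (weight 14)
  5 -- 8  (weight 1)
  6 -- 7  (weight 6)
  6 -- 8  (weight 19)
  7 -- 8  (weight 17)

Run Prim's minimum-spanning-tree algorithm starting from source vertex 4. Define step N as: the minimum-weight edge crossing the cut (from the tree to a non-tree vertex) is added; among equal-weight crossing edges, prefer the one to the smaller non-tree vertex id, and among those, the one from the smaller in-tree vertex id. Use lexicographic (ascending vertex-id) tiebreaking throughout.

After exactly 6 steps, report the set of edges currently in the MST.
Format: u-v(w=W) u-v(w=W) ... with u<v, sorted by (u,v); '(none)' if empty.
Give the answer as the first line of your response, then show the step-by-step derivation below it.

0-3(w=4) 2-3(w=3) 3-7(w=1) 4-5(w=1) 4-7(w=1) 5-8(w=1)

step 1: add edge 4-5 (w=1); MST = {4-5(w=1)}
step 2: add edge 4-7 (w=1); MST = {4-5(w=1) 4-7(w=1)}
step 3: add edge 3-7 (w=1); MST = {3-7(w=1) 4-5(w=1) 4-7(w=1)}
step 4: add edge 5-8 (w=1); MST = {3-7(w=1) 4-5(w=1) 4-7(w=1) 5-8(w=1)}
step 5: add edge 2-3 (w=3); MST = {2-3(w=3) 3-7(w=1) 4-5(w=1) 4-7(w=1) 5-8(w=1)}
step 6: add edge 0-3 (w=4); MST = {0-3(w=4) 2-3(w=3) 3-7(w=1) 4-5(w=1) 4-7(w=1) 5-8(w=1)}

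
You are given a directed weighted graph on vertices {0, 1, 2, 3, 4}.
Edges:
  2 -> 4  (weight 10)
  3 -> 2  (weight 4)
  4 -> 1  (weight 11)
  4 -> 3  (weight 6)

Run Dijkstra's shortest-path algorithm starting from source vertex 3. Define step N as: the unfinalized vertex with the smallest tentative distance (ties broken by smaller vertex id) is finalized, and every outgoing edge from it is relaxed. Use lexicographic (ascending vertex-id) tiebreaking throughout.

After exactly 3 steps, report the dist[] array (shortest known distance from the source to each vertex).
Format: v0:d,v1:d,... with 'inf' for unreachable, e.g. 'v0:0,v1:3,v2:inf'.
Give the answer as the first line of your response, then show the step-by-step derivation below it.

v0:inf,v1:25,v2:4,v3:0,v4:14

step 1: dist = v0:inf,v1:inf,v2:4,v3:0,v4:inf
step 2: dist = v0:inf,v1:inf,v2:4,v3:0,v4:14
step 3: dist = v0:inf,v1:25,v2:4,v3:0,v4:14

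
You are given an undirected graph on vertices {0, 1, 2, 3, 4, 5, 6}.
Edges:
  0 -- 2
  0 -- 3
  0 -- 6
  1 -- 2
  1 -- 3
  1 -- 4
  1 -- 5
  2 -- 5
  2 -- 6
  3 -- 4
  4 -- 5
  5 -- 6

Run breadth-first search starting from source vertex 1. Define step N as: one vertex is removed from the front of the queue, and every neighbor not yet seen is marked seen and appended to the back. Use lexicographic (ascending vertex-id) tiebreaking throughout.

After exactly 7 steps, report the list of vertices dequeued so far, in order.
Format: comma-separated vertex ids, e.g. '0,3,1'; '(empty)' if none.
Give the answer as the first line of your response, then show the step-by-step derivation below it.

1,2,3,4,5,0,6

step 1: dequeue 1; queue=[2,3,4,5]; order=1
step 2: dequeue 2; queue=[3,4,5,0,6]; order=1,2
step 3: dequeue 3; queue=[4,5,0,6]; order=1,2,3
step 4: dequeue 4; queue=[5,0,6]; order=1,2,3,4
step 5: dequeue 5; queue=[0,6]; order=1,2,3,4,5
step 6: dequeue 0; queue=[6]; order=1,2,3,4,5,0
step 7: dequeue 6; queue=[(empty)]; order=1,2,3,4,5,0,6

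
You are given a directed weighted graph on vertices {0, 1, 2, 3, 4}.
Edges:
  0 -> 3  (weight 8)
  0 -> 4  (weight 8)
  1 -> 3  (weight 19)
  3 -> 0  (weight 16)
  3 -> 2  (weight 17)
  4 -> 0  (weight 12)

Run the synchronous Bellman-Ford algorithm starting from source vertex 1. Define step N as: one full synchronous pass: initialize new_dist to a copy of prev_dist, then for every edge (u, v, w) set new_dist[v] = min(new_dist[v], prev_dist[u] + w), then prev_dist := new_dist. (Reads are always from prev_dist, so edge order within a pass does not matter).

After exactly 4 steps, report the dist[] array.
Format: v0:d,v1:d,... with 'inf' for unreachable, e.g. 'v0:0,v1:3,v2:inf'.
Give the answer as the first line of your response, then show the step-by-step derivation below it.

v0:35,v1:0,v2:36,v3:19,v4:43

step 1: dist = v0:inf,v1:0,v2:inf,v3:19,v4:inf
step 2: dist = v0:35,v1:0,v2:36,v3:19,v4:inf
step 3: dist = v0:35,v1:0,v2:36,v3:19,v4:43
step 4: dist = v0:35,v1:0,v2:36,v3:19,v4:43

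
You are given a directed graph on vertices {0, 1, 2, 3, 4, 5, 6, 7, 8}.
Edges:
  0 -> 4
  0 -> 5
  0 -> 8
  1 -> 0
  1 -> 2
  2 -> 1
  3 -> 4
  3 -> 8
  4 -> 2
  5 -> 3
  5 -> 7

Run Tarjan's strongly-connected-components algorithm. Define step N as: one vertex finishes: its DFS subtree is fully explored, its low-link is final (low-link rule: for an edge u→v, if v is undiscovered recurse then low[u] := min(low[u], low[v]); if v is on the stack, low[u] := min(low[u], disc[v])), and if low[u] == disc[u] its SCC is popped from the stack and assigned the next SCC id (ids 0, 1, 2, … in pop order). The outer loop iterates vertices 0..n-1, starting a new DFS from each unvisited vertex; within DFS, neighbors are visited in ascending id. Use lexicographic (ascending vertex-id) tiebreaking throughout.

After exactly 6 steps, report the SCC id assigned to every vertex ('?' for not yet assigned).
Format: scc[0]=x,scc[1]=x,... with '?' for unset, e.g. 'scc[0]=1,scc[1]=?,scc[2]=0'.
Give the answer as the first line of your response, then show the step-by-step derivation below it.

scc[0]=?,scc[1]=?,scc[2]=?,scc[3]=?,scc[4]=?,scc[5]=?,scc[6]=?,scc[7]=1,scc[8]=0

step 1: low=(low[0]=0,low[1]=0,low[2]=2,low[3]=?,low[4]=1,low[5]=?,low[6]=?,low[7]=?,low[8]=?); scc=(scc[0]=?,scc[1]=?,scc[2]=?,scc[3]=?,scc[4]=?,scc[5]=?,scc[6]=?,scc[7]=?,scc[8]=?)
step 2: low=(low[0]=0,low[1]=0,low[2]=0,low[3]=?,low[4]=1,low[5]=?,low[6]=?,low[7]=?,low[8]=?); scc=(scc[0]=?,scc[1]=?,scc[2]=?,scc[3]=?,scc[4]=?,scc[5]=?,scc[6]=?,scc[7]=?,scc[8]=?)
step 3: low=(low[0]=0,low[1]=0,low[2]=0,low[3]=?,low[4]=0,low[5]=?,low[6]=?,low[7]=?,low[8]=?); scc=(scc[0]=?,scc[1]=?,scc[2]=?,scc[3]=?,scc[4]=?,scc[5]=?,scc[6]=?,scc[7]=?,scc[8]=?)
step 4: low=(low[0]=0,low[1]=0,low[2]=0,low[3]=1,low[4]=0,low[5]=4,low[6]=?,low[7]=?,low[8]=6); scc=(scc[0]=?,scc[1]=?,scc[2]=?,scc[3]=?,scc[4]=?,scc[5]=?,scc[6]=?,scc[7]=?,scc[8]=0)
step 5: low=(low[0]=0,low[1]=0,low[2]=0,low[3]=1,low[4]=0,low[5]=4,low[6]=?,low[7]=?,low[8]=6); scc=(scc[0]=?,scc[1]=?,scc[2]=?,scc[3]=?,scc[4]=?,scc[5]=?,scc[6]=?,scc[7]=?,scc[8]=0)
step 6: low=(low[0]=0,low[1]=0,low[2]=0,low[3]=1,low[4]=0,low[5]=1,low[6]=?,low[7]=7,low[8]=6); scc=(scc[0]=?,scc[1]=?,scc[2]=?,scc[3]=?,scc[4]=?,scc[5]=?,scc[6]=?,scc[7]=1,scc[8]=0)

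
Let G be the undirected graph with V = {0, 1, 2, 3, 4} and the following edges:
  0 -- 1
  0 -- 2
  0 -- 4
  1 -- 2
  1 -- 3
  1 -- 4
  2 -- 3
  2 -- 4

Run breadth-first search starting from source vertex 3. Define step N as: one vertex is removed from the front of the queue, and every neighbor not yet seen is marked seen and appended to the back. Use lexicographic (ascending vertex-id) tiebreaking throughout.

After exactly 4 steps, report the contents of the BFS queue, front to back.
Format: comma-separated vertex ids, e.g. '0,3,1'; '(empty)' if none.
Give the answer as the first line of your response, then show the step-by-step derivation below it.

4

step 1: dequeue 3; queue=[1,2]; order=3
step 2: dequeue 1; queue=[2,0,4]; order=3,1
step 3: dequeue 2; queue=[0,4]; order=3,1,2
step 4: dequeue 0; queue=[4]; order=3,1,2,0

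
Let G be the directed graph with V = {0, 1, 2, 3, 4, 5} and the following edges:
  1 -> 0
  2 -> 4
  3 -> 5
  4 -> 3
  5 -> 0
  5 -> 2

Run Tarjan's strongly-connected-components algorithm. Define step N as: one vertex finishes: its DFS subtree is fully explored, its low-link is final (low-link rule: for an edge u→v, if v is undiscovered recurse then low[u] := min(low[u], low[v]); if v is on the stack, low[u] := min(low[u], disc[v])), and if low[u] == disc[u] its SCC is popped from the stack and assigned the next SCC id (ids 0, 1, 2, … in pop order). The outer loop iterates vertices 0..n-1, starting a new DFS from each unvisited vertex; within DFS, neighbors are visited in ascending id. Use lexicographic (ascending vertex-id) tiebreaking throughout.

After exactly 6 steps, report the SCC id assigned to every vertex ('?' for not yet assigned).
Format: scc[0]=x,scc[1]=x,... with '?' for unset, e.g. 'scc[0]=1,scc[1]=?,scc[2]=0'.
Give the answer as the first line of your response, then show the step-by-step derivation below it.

scc[0]=0,scc[1]=1,scc[2]=2,scc[3]=2,scc[4]=2,scc[5]=2

step 1: low=(low[0]=0,low[1]=?,low[2]=?,low[3]=?,low[4]=?,low[5]=?); scc=(scc[0]=0,scc[1]=?,scc[2]=?,scc[3]=?,scc[4]=?,scc[5]=?)
step 2: low=(low[0]=0,low[1]=1,low[2]=?,low[3]=?,low[4]=?,low[5]=?); scc=(scc[0]=0,scc[1]=1,scc[2]=?,scc[3]=?,scc[4]=?,scc[5]=?)
step 3: low=(low[0]=0,low[1]=1,low[2]=2,low[3]=4,low[4]=3,low[5]=2); scc=(scc[0]=0,scc[1]=1,scc[2]=?,scc[3]=?,scc[4]=?,scc[5]=?)
step 4: low=(low[0]=0,low[1]=1,low[2]=2,low[3]=2,low[4]=3,low[5]=2); scc=(scc[0]=0,scc[1]=1,scc[2]=?,scc[3]=?,scc[4]=?,scc[5]=?)
step 5: low=(low[0]=0,low[1]=1,low[2]=2,low[3]=2,low[4]=2,low[5]=2); scc=(scc[0]=0,scc[1]=1,scc[2]=?,scc[3]=?,scc[4]=?,scc[5]=?)
step 6: low=(low[0]=0,low[1]=1,low[2]=2,low[3]=2,low[4]=2,low[5]=2); scc=(scc[0]=0,scc[1]=1,scc[2]=2,scc[3]=2,scc[4]=2,scc[5]=2)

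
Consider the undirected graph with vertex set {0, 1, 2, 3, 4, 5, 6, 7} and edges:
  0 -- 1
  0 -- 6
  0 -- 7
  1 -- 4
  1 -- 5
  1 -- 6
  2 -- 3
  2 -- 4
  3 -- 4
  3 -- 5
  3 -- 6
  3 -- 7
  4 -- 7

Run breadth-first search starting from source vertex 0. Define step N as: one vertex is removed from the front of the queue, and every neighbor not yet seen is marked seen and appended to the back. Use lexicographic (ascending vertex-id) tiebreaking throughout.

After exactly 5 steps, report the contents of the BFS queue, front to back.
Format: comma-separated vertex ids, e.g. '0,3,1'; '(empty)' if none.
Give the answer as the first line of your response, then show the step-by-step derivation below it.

5,3,2

step 1: dequeue 0; queue=[1,6,7]; order=0
step 2: dequeue 1; queue=[6,7,4,5]; order=0,1
step 3: dequeue 6; queue=[7,4,5,3]; order=0,1,6
step 4: dequeue 7; queue=[4,5,3]; order=0,1,6,7
step 5: dequeue 4; queue=[5,3,2]; order=0,1,6,7,4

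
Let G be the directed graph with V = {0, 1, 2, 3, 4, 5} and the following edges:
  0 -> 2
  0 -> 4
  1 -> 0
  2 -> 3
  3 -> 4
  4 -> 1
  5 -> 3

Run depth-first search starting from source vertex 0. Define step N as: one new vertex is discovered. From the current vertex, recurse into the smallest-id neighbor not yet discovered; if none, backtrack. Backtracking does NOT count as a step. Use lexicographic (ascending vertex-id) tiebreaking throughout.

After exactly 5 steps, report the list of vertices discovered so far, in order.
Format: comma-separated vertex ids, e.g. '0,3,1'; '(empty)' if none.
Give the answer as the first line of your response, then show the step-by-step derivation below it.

0,2,3,4,1

step 1: discover 0; path=0; order=0
step 2: discover 2; path=0>2; order=0,2
step 3: discover 3; path=0>2>3; order=0,2,3
step 4: discover 4; path=0>2>3>4; order=0,2,3,4
step 5: discover 1; path=0>2>3>4>1; order=0,2,3,4,1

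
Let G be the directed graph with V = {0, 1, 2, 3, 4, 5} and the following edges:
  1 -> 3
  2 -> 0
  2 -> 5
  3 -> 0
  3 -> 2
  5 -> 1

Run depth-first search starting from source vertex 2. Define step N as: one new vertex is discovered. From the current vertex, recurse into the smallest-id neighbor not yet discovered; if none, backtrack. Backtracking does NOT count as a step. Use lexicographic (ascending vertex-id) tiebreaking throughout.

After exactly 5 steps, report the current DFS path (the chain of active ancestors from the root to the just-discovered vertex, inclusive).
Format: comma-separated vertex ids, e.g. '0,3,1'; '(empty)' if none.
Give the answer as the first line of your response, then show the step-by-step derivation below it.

2,5,1,3

step 1: discover 2; path=2; order=2
step 2: discover 0; path=2>0; order=2,0
step 3: discover 5; path=2>5; order=2,0,5
step 4: discover 1; path=2>5>1; order=2,0,5,1
step 5: discover 3; path=2>5>1>3; order=2,0,5,1,3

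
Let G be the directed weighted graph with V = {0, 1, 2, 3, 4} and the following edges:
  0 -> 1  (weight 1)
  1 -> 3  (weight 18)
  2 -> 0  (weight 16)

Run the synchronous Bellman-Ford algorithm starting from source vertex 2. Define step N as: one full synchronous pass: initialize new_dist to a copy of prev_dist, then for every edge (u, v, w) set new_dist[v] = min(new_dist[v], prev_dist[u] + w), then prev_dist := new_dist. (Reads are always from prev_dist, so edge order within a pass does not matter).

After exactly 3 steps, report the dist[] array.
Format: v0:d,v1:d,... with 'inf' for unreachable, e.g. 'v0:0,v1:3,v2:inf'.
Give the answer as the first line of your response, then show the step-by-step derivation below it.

v0:16,v1:17,v2:0,v3:35,v4:inf

step 1: dist = v0:16,v1:inf,v2:0,v3:inf,v4:inf
step 2: dist = v0:16,v1:17,v2:0,v3:inf,v4:inf
step 3: dist = v0:16,v1:17,v2:0,v3:35,v4:inf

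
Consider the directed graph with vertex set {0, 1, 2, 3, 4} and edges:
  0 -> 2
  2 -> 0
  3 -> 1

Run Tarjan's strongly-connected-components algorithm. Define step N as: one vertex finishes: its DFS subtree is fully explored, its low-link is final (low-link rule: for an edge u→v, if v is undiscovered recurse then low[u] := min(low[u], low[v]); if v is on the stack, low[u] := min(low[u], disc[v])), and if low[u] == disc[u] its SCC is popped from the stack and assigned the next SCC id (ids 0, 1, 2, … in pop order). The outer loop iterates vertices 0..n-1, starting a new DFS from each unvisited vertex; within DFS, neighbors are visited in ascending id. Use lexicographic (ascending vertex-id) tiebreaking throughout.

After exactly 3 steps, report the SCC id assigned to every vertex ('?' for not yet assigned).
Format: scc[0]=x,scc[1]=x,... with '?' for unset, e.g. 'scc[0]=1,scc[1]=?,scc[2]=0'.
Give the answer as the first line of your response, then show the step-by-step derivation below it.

scc[0]=0,scc[1]=1,scc[2]=0,scc[3]=?,scc[4]=?

step 1: low=(low[0]=0,low[1]=?,low[2]=0,low[3]=?,low[4]=?); scc=(scc[0]=?,scc[1]=?,scc[2]=?,scc[3]=?,scc[4]=?)
step 2: low=(low[0]=0,low[1]=?,low[2]=0,low[3]=?,low[4]=?); scc=(scc[0]=0,scc[1]=?,scc[2]=0,scc[3]=?,scc[4]=?)
step 3: low=(low[0]=0,low[1]=2,low[2]=0,low[3]=?,low[4]=?); scc=(scc[0]=0,scc[1]=1,scc[2]=0,scc[3]=?,scc[4]=?)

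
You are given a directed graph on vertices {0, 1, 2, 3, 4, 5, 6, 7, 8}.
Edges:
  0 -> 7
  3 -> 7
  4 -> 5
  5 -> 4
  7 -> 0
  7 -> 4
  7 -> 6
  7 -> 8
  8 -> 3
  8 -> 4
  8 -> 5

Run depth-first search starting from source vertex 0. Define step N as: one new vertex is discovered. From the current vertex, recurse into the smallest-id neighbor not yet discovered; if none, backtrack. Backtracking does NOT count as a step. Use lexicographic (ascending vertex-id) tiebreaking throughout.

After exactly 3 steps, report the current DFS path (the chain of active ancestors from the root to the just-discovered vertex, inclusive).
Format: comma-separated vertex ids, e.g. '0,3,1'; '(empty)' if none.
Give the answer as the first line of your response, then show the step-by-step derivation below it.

0,7,4

step 1: discover 0; path=0; order=0
step 2: discover 7; path=0>7; order=0,7
step 3: discover 4; path=0>7>4; order=0,7,4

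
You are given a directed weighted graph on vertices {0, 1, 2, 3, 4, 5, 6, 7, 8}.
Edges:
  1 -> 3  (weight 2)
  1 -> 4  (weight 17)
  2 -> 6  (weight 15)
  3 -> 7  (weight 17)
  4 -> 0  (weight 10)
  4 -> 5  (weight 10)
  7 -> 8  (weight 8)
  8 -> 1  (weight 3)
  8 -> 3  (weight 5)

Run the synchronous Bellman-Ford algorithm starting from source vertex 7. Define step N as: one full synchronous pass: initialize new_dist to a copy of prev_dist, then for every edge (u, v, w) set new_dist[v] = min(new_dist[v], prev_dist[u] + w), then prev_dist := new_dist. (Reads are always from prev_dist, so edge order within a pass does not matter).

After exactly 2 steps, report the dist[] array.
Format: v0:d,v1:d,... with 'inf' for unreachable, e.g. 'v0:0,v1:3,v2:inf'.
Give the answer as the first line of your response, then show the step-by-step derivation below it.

v0:inf,v1:11,v2:inf,v3:13,v4:inf,v5:inf,v6:inf,v7:0,v8:8

step 1: dist = v0:inf,v1:inf,v2:inf,v3:inf,v4:inf,v5:inf,v6:inf,v7:0,v8:8
step 2: dist = v0:inf,v1:11,v2:inf,v3:13,v4:inf,v5:inf,v6:inf,v7:0,v8:8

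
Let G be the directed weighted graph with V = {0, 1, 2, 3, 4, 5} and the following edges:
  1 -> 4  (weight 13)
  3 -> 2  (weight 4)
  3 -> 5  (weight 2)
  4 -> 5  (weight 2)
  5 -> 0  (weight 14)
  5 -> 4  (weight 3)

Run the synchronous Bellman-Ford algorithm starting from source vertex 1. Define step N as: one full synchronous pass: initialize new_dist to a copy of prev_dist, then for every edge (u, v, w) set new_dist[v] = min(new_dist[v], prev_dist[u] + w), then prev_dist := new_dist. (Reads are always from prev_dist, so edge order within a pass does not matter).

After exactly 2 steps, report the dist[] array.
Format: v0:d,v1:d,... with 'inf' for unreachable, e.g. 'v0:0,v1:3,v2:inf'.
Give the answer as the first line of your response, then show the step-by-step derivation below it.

v0:inf,v1:0,v2:inf,v3:inf,v4:13,v5:15

step 1: dist = v0:inf,v1:0,v2:inf,v3:inf,v4:13,v5:inf
step 2: dist = v0:inf,v1:0,v2:inf,v3:inf,v4:13,v5:15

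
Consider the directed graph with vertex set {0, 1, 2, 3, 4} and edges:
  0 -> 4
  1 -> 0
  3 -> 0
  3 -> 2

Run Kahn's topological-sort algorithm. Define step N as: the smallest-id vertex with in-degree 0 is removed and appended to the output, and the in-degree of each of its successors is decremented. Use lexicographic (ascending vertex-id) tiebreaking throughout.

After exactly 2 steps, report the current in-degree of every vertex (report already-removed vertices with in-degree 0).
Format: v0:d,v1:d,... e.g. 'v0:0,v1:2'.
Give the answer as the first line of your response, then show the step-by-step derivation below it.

v0:0,v1:0,v2:0,v3:0,v4:1

step 1: output 1; order=[1]; indeg=(1,0,1,0,1)
step 2: output 3; order=[1,3]; indeg=(0,0,0,0,1)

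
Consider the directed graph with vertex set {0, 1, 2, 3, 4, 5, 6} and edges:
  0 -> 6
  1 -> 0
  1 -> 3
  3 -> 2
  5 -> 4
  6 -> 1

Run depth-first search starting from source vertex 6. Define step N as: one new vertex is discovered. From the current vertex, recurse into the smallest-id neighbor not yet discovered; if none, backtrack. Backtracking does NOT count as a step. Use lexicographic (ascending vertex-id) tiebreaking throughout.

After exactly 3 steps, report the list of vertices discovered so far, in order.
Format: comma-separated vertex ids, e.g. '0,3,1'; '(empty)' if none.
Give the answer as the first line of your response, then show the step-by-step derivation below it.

6,1,0

step 1: discover 6; path=6; order=6
step 2: discover 1; path=6>1; order=6,1
step 3: discover 0; path=6>1>0; order=6,1,0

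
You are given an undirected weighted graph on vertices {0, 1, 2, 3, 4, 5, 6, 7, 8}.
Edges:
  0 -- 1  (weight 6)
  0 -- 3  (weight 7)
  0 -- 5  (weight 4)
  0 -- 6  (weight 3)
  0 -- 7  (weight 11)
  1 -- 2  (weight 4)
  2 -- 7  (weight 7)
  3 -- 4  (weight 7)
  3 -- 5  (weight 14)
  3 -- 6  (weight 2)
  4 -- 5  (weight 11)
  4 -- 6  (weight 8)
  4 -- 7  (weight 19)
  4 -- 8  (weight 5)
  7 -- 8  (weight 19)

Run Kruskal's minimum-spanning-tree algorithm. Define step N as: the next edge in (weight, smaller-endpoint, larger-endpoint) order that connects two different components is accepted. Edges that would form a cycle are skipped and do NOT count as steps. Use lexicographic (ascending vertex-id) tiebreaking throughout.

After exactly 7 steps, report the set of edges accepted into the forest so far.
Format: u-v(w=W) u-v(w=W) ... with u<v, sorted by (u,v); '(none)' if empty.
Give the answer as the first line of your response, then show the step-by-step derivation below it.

0-1(w=6) 0-5(w=4) 0-6(w=3) 1-2(w=4) 2-7(w=7) 3-6(w=2) 4-8(w=5)

step 1: add edge 3-6 (w=2); MST = {3-6(w=2)}
step 2: add edge 0-6 (w=3); MST = {0-6(w=3) 3-6(w=2)}
step 3: add edge 0-5 (w=4); MST = {0-5(w=4) 0-6(w=3) 3-6(w=2)}
step 4: add edge 1-2 (w=4); MST = {0-5(w=4) 0-6(w=3) 1-2(w=4) 3-6(w=2)}
step 5: add edge 4-8 (w=5); MST = {0-5(w=4) 0-6(w=3) 1-2(w=4) 3-6(w=2) 4-8(w=5)}
step 6: add edge 0-1 (w=6); MST = {0-1(w=6) 0-5(w=4) 0-6(w=3) 1-2(w=4) 3-6(w=2) 4-8(w=5)}
step 7: add edge 2-7 (w=7); MST = {0-1(w=6) 0-5(w=4) 0-6(w=3) 1-2(w=4) 2-7(w=7) 3-6(w=2) 4-8(w=5)}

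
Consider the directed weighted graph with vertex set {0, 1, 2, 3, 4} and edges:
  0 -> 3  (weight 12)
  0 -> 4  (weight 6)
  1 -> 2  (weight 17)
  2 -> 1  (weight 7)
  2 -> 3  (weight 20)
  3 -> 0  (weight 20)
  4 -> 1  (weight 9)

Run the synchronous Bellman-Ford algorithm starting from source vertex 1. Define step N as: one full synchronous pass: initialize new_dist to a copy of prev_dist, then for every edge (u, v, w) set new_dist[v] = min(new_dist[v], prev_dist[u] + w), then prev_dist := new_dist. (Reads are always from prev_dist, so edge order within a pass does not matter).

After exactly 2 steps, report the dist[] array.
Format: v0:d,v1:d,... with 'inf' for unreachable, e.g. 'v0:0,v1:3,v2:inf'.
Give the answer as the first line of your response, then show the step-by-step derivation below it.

v0:inf,v1:0,v2:17,v3:37,v4:inf

step 1: dist = v0:inf,v1:0,v2:17,v3:inf,v4:inf
step 2: dist = v0:inf,v1:0,v2:17,v3:37,v4:inf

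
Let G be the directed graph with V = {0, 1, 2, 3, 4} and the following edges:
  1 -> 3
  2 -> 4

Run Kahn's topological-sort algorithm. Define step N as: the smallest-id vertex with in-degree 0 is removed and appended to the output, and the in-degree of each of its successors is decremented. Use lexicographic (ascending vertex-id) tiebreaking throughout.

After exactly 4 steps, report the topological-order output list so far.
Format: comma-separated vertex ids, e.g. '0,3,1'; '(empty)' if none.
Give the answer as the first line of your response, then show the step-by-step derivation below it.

0,1,2,3

step 1: output 0; order=[0]; indeg=(0,0,0,1,1)
step 2: output 1; order=[0,1]; indeg=(0,0,0,0,1)
step 3: output 2; order=[0,1,2]; indeg=(0,0,0,0,0)
step 4: output 3; order=[0,1,2,3]; indeg=(0,0,0,0,0)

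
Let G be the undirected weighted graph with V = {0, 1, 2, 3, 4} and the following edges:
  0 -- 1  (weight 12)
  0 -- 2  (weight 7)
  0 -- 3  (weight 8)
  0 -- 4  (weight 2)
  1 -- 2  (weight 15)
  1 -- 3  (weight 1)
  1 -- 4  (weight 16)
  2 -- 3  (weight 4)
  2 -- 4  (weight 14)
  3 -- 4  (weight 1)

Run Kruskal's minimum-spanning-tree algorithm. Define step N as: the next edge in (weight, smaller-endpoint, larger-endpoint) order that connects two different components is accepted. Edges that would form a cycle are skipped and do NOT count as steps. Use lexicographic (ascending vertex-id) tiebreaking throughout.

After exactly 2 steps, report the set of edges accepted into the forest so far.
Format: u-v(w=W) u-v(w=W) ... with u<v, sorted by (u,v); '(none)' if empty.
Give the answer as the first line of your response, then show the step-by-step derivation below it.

1-3(w=1) 3-4(w=1)

step 1: add edge 1-3 (w=1); MST = {1-3(w=1)}
step 2: add edge 3-4 (w=1); MST = {1-3(w=1) 3-4(w=1)}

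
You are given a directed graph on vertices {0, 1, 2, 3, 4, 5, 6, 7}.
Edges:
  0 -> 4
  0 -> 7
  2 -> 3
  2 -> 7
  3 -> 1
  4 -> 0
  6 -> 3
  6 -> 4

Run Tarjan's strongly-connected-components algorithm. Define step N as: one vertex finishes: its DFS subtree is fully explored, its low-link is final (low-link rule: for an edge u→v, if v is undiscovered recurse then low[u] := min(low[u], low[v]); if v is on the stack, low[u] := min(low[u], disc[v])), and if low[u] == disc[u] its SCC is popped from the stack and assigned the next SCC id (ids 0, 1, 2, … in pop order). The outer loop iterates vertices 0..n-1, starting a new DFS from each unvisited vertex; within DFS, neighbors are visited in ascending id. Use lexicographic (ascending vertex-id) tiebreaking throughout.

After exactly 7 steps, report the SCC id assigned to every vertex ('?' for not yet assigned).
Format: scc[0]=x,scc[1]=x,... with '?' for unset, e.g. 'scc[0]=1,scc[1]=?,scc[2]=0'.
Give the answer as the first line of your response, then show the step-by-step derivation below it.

scc[0]=1,scc[1]=2,scc[2]=4,scc[3]=3,scc[4]=1,scc[5]=5,scc[6]=?,scc[7]=0

step 1: low=(low[0]=0,low[1]=?,low[2]=?,low[3]=?,low[4]=0,low[5]=?,low[6]=?,low[7]=?); scc=(scc[0]=?,scc[1]=?,scc[2]=?,scc[3]=?,scc[4]=?,scc[5]=?,scc[6]=?,scc[7]=?)
step 2: low=(low[0]=0,low[1]=?,low[2]=?,low[3]=?,low[4]=0,low[5]=?,low[6]=?,low[7]=2); scc=(scc[0]=?,scc[1]=?,scc[2]=?,scc[3]=?,scc[4]=?,scc[5]=?,scc[6]=?,scc[7]=0)
step 3: low=(low[0]=0,low[1]=?,low[2]=?,low[3]=?,low[4]=0,low[5]=?,low[6]=?,low[7]=2); scc=(scc[0]=1,scc[1]=?,scc[2]=?,scc[3]=?,scc[4]=1,scc[5]=?,scc[6]=?,scc[7]=0)
step 4: low=(low[0]=0,low[1]=3,low[2]=?,low[3]=?,low[4]=0,low[5]=?,low[6]=?,low[7]=2); scc=(scc[0]=1,scc[1]=2,scc[2]=?,scc[3]=?,scc[4]=1,scc[5]=?,scc[6]=?,scc[7]=0)
step 5: low=(low[0]=0,low[1]=3,low[2]=4,low[3]=5,low[4]=0,low[5]=?,low[6]=?,low[7]=2); scc=(scc[0]=1,scc[1]=2,scc[2]=?,scc[3]=3,scc[4]=1,scc[5]=?,scc[6]=?,scc[7]=0)
step 6: low=(low[0]=0,low[1]=3,low[2]=4,low[3]=5,low[4]=0,low[5]=?,low[6]=?,low[7]=2); scc=(scc[0]=1,scc[1]=2,scc[2]=4,scc[3]=3,scc[4]=1,scc[5]=?,scc[6]=?,scc[7]=0)
step 7: low=(low[0]=0,low[1]=3,low[2]=4,low[3]=5,low[4]=0,low[5]=6,low[6]=?,low[7]=2); scc=(scc[0]=1,scc[1]=2,scc[2]=4,scc[3]=3,scc[4]=1,scc[5]=5,scc[6]=?,scc[7]=0)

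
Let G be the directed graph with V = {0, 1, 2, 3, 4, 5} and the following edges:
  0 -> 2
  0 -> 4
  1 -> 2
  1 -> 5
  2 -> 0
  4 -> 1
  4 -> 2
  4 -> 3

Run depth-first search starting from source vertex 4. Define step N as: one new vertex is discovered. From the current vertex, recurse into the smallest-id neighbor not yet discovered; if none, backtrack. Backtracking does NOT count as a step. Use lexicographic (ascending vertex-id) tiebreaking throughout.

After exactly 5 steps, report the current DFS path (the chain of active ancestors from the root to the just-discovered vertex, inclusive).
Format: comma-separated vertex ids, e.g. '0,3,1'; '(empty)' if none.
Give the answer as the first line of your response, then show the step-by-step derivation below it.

4,1,5

step 1: discover 4; path=4; order=4
step 2: discover 1; path=4>1; order=4,1
step 3: discover 2; path=4>1>2; order=4,1,2
step 4: discover 0; path=4>1>2>0; order=4,1,2,0
step 5: discover 5; path=4>1>5; order=4,1,2,0,5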